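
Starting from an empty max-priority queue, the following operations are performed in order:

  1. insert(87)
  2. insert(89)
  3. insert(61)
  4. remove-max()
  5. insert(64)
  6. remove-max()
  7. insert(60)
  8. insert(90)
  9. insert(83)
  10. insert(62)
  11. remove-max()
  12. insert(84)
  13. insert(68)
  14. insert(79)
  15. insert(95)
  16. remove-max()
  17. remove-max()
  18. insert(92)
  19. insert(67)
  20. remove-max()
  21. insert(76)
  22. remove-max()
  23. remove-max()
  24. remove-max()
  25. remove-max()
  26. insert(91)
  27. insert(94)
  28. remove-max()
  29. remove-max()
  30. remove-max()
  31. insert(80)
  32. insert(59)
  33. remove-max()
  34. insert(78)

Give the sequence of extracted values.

89 → 87 → 90 → 95 → 84 → 92 → 83 → 79 → 76 → 68 → 94 → 91 → 67 → 80

insert 87 → {87}
insert 89 → {89, 87}
insert 61 → {89, 87, 61}
remove-max → 89; now {87, 61}
insert 64 → {87, 64, 61}
remove-max → 87; now {64, 61}
insert 60 → {64, 61, 60}
insert 90 → {90, 64, 61, 60}
insert 83 → {90, 83, 64, 61, 60}
insert 62 → {90, 83, 64, 62, 61, 60}
remove-max → 90; now {83, 64, 62, 61, 60}
insert 84 → {84, 83, 64, 62, 61, 60}
insert 68 → {84, 83, 68, 64, 62, 61, 60}
insert 79 → {84, 83, 79, 68, 64, 62, 61, 60}
insert 95 → {95, 84, 83, 79, 68, 64, 62, 61, 60}
remove-max → 95; now {84, 83, 79, 68, 64, 62, 61, 60}
remove-max → 84; now {83, 79, 68, 64, 62, 61, 60}
insert 92 → {92, 83, 79, 68, 64, 62, 61, 60}
insert 67 → {92, 83, 79, 68, 67, 64, 62, 61, 60}
remove-max → 92; now {83, 79, 68, 67, 64, 62, 61, 60}
insert 76 → {83, 79, 76, 68, 67, 64, 62, 61, 60}
remove-max → 83; now {79, 76, 68, 67, 64, 62, 61, 60}
remove-max → 79; now {76, 68, 67, 64, 62, 61, 60}
remove-max → 76; now {68, 67, 64, 62, 61, 60}
remove-max → 68; now {67, 64, 62, 61, 60}
insert 91 → {91, 67, 64, 62, 61, 60}
insert 94 → {94, 91, 67, 64, 62, 61, 60}
remove-max → 94; now {91, 67, 64, 62, 61, 60}
remove-max → 91; now {67, 64, 62, 61, 60}
remove-max → 67; now {64, 62, 61, 60}
insert 80 → {80, 64, 62, 61, 60}
insert 59 → {80, 64, 62, 61, 60, 59}
remove-max → 80; now {64, 62, 61, 60, 59}
insert 78 → {78, 64, 62, 61, 60, 59}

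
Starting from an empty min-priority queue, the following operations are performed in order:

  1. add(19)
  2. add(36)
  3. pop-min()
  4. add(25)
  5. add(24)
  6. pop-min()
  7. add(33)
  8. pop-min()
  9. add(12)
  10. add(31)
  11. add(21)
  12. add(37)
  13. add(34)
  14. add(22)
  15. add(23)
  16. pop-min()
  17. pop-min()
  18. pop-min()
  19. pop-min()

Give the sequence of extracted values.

insert 19 → {19}
insert 36 → {19, 36}
pop-min → 19; now {36}
insert 25 → {25, 36}
insert 24 → {24, 25, 36}
pop-min → 24; now {25, 36}
insert 33 → {25, 33, 36}
pop-min → 25; now {33, 36}
insert 12 → {12, 33, 36}
insert 31 → {12, 31, 33, 36}
insert 21 → {12, 21, 31, 33, 36}
insert 37 → {12, 21, 31, 33, 36, 37}
insert 34 → {12, 21, 31, 33, 34, 36, 37}
insert 22 → {12, 21, 22, 31, 33, 34, 36, 37}
insert 23 → {12, 21, 22, 23, 31, 33, 34, 36, 37}
pop-min → 12; now {21, 22, 23, 31, 33, 34, 36, 37}
pop-min → 21; now {22, 23, 31, 33, 34, 36, 37}
pop-min → 22; now {23, 31, 33, 34, 36, 37}
pop-min → 23; now {31, 33, 34, 36, 37}

19 → 24 → 25 → 12 → 21 → 22 → 23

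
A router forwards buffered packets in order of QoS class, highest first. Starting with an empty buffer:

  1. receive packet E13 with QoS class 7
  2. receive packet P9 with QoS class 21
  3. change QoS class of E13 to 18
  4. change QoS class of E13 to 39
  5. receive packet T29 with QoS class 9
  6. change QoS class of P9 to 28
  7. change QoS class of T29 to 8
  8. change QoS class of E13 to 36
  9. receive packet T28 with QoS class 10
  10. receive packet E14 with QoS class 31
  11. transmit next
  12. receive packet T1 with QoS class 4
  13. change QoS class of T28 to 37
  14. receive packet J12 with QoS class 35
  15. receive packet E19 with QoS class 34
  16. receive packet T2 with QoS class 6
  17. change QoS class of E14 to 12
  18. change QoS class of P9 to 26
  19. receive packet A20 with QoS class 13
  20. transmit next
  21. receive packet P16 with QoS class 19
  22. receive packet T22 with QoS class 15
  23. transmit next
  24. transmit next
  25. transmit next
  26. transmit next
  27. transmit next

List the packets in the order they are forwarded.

E13, T28, J12, E19, P9, P16, T22

add E13 (QoS class 7) → {E13:7}
add P9 (QoS class 21) → {P9:21, E13:7}
update E13 to QoS class 18 → {P9:21, E13:18}
update E13 to QoS class 39 → {E13:39, P9:21}
add T29 (QoS class 9) → {E13:39, P9:21, T29:9}
update P9 to QoS class 28 → {E13:39, P9:28, T29:9}
update T29 to QoS class 8 → {E13:39, P9:28, T29:8}
update E13 to QoS class 36 → {E13:36, P9:28, T29:8}
add T28 (QoS class 10) → {E13:36, P9:28, T28:10, T29:8}
add E14 (QoS class 31) → {E13:36, E14:31, P9:28, T28:10, T29:8}
transmit next → E13; now {E14:31, P9:28, T28:10, T29:8}
add T1 (QoS class 4) → {E14:31, P9:28, T28:10, T29:8, T1:4}
update T28 to QoS class 37 → {T28:37, E14:31, P9:28, T29:8, T1:4}
add J12 (QoS class 35) → {T28:37, J12:35, E14:31, P9:28, T29:8, T1:4}
add E19 (QoS class 34) → {T28:37, J12:35, E19:34, E14:31, P9:28, T29:8, T1:4}
add T2 (QoS class 6) → {T28:37, J12:35, E19:34, E14:31, P9:28, T29:8, T2:6, T1:4}
update E14 to QoS class 12 → {T28:37, J12:35, E19:34, P9:28, E14:12, T29:8, T2:6, T1:4}
update P9 to QoS class 26 → {T28:37, J12:35, E19:34, P9:26, E14:12, T29:8, T2:6, T1:4}
add A20 (QoS class 13) → {T28:37, J12:35, E19:34, P9:26, A20:13, E14:12, T29:8, T2:6, T1:4}
transmit next → T28; now {J12:35, E19:34, P9:26, A20:13, E14:12, T29:8, T2:6, T1:4}
add P16 (QoS class 19) → {J12:35, E19:34, P9:26, P16:19, A20:13, E14:12, T29:8, T2:6, T1:4}
add T22 (QoS class 15) → {J12:35, E19:34, P9:26, P16:19, T22:15, A20:13, E14:12, T29:8, T2:6, T1:4}
transmit next → J12; now {E19:34, P9:26, P16:19, T22:15, A20:13, E14:12, T29:8, T2:6, T1:4}
transmit next → E19; now {P9:26, P16:19, T22:15, A20:13, E14:12, T29:8, T2:6, T1:4}
transmit next → P9; now {P16:19, T22:15, A20:13, E14:12, T29:8, T2:6, T1:4}
transmit next → P16; now {T22:15, A20:13, E14:12, T29:8, T2:6, T1:4}
transmit next → T22; now {A20:13, E14:12, T29:8, T2:6, T1:4}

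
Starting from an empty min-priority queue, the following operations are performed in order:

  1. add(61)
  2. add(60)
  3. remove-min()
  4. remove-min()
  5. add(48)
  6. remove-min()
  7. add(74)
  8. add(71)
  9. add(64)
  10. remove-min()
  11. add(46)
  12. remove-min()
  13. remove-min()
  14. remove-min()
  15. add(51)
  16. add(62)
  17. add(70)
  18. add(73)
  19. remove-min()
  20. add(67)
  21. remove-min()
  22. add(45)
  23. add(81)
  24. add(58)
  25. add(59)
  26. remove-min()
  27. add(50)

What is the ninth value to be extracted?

62

insert 61 → {61}
insert 60 → {60, 61}
remove-min → 60; now {61}
remove-min → 61; now {}
insert 48 → {48}
remove-min → 48; now {}
insert 74 → {74}
insert 71 → {71, 74}
insert 64 → {64, 71, 74}
remove-min → 64; now {71, 74}
insert 46 → {46, 71, 74}
remove-min → 46; now {71, 74}
remove-min → 71; now {74}
remove-min → 74; now {}
insert 51 → {51}
insert 62 → {51, 62}
insert 70 → {51, 62, 70}
insert 73 → {51, 62, 70, 73}
remove-min → 51; now {62, 70, 73}
insert 67 → {62, 67, 70, 73}
remove-min → 62; now {67, 70, 73}
insert 45 → {45, 67, 70, 73}
insert 81 → {45, 67, 70, 73, 81}
insert 58 → {45, 58, 67, 70, 73, 81}
insert 59 → {45, 58, 59, 67, 70, 73, 81}
remove-min → 45; now {58, 59, 67, 70, 73, 81}
insert 50 → {50, 58, 59, 67, 70, 73, 81}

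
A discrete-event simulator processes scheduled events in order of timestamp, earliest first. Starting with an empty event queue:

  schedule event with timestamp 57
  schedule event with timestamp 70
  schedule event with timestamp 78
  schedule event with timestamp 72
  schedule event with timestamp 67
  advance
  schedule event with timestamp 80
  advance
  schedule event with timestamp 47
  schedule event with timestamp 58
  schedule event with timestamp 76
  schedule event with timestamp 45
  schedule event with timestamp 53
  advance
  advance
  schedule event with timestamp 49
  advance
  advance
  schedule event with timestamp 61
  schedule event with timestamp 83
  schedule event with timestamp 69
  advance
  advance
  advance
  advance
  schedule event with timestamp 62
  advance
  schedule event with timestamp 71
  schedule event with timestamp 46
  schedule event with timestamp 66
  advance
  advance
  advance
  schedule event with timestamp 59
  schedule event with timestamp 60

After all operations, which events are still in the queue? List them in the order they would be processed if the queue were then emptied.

59 → 60 → 72 → 76 → 78 → 80 → 83

insert 57 → {57}
insert 70 → {57, 70}
insert 78 → {57, 70, 78}
insert 72 → {57, 70, 72, 78}
insert 67 → {57, 67, 70, 72, 78}
advance → 57; now {67, 70, 72, 78}
insert 80 → {67, 70, 72, 78, 80}
advance → 67; now {70, 72, 78, 80}
insert 47 → {47, 70, 72, 78, 80}
insert 58 → {47, 58, 70, 72, 78, 80}
insert 76 → {47, 58, 70, 72, 76, 78, 80}
insert 45 → {45, 47, 58, 70, 72, 76, 78, 80}
insert 53 → {45, 47, 53, 58, 70, 72, 76, 78, 80}
advance → 45; now {47, 53, 58, 70, 72, 76, 78, 80}
advance → 47; now {53, 58, 70, 72, 76, 78, 80}
insert 49 → {49, 53, 58, 70, 72, 76, 78, 80}
advance → 49; now {53, 58, 70, 72, 76, 78, 80}
advance → 53; now {58, 70, 72, 76, 78, 80}
insert 61 → {58, 61, 70, 72, 76, 78, 80}
insert 83 → {58, 61, 70, 72, 76, 78, 80, 83}
insert 69 → {58, 61, 69, 70, 72, 76, 78, 80, 83}
advance → 58; now {61, 69, 70, 72, 76, 78, 80, 83}
advance → 61; now {69, 70, 72, 76, 78, 80, 83}
advance → 69; now {70, 72, 76, 78, 80, 83}
advance → 70; now {72, 76, 78, 80, 83}
insert 62 → {62, 72, 76, 78, 80, 83}
advance → 62; now {72, 76, 78, 80, 83}
insert 71 → {71, 72, 76, 78, 80, 83}
insert 46 → {46, 71, 72, 76, 78, 80, 83}
insert 66 → {46, 66, 71, 72, 76, 78, 80, 83}
advance → 46; now {66, 71, 72, 76, 78, 80, 83}
advance → 66; now {71, 72, 76, 78, 80, 83}
advance → 71; now {72, 76, 78, 80, 83}
insert 59 → {59, 72, 76, 78, 80, 83}
insert 60 → {59, 60, 72, 76, 78, 80, 83}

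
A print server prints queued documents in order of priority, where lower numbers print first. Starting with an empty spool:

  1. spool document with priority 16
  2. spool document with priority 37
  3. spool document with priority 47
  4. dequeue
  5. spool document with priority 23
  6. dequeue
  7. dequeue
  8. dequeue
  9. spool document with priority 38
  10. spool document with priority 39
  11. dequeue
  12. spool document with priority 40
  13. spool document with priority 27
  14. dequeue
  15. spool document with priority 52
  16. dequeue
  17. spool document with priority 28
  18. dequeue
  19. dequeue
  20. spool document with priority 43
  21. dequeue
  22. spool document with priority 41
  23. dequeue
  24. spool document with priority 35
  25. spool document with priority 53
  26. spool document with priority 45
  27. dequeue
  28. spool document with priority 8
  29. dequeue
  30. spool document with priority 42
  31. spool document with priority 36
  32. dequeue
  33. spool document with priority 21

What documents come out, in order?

insert 16 → {16}
insert 37 → {16, 37}
insert 47 → {16, 37, 47}
dequeue → 16; now {37, 47}
insert 23 → {23, 37, 47}
dequeue → 23; now {37, 47}
dequeue → 37; now {47}
dequeue → 47; now {}
insert 38 → {38}
insert 39 → {38, 39}
dequeue → 38; now {39}
insert 40 → {39, 40}
insert 27 → {27, 39, 40}
dequeue → 27; now {39, 40}
insert 52 → {39, 40, 52}
dequeue → 39; now {40, 52}
insert 28 → {28, 40, 52}
dequeue → 28; now {40, 52}
dequeue → 40; now {52}
insert 43 → {43, 52}
dequeue → 43; now {52}
insert 41 → {41, 52}
dequeue → 41; now {52}
insert 35 → {35, 52}
insert 53 → {35, 52, 53}
insert 45 → {35, 45, 52, 53}
dequeue → 35; now {45, 52, 53}
insert 8 → {8, 45, 52, 53}
dequeue → 8; now {45, 52, 53}
insert 42 → {42, 45, 52, 53}
insert 36 → {36, 42, 45, 52, 53}
dequeue → 36; now {42, 45, 52, 53}
insert 21 → {21, 42, 45, 52, 53}

[16, 23, 37, 47, 38, 27, 39, 28, 40, 43, 41, 35, 8, 36]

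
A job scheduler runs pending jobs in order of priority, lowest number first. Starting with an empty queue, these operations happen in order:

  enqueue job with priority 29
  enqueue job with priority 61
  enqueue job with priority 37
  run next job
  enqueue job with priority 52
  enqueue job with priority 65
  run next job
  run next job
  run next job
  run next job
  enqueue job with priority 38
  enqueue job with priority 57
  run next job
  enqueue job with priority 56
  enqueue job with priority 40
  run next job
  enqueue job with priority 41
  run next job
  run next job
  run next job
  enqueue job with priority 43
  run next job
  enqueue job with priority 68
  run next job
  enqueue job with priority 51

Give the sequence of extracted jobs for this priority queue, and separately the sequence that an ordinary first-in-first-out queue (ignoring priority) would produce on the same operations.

insert 29 → {29}
insert 61 → {29, 61}
insert 37 → {29, 37, 61}
run next job → 29; now {37, 61}
insert 52 → {37, 52, 61}
insert 65 → {37, 52, 61, 65}
run next job → 37; now {52, 61, 65}
run next job → 52; now {61, 65}
run next job → 61; now {65}
run next job → 65; now {}
insert 38 → {38}
insert 57 → {38, 57}
run next job → 38; now {57}
insert 56 → {56, 57}
insert 40 → {40, 56, 57}
run next job → 40; now {56, 57}
insert 41 → {41, 56, 57}
run next job → 41; now {56, 57}
run next job → 56; now {57}
run next job → 57; now {}
insert 43 → {43}
run next job → 43; now {}
insert 68 → {68}
run next job → 68; now {}
insert 51 → {51}

priority queue: 29, 37, 52, 61, 65, 38, 40, 41, 56, 57, 43, 68; FIFO queue: 29, 61, 37, 52, 65, 38, 57, 56, 40, 41, 43, 68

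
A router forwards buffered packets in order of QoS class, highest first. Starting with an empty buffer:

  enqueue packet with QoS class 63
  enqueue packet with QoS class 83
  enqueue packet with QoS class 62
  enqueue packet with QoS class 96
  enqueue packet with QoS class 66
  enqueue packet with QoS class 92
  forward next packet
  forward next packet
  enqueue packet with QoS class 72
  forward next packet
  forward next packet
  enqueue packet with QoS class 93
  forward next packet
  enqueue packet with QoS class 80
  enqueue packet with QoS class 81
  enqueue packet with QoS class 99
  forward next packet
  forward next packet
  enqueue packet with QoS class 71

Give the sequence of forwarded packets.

96 → 92 → 83 → 72 → 93 → 99 → 81

insert 63 → {63}
insert 83 → {83, 63}
insert 62 → {83, 63, 62}
insert 96 → {96, 83, 63, 62}
insert 66 → {96, 83, 66, 63, 62}
insert 92 → {96, 92, 83, 66, 63, 62}
forward next packet → 96; now {92, 83, 66, 63, 62}
forward next packet → 92; now {83, 66, 63, 62}
insert 72 → {83, 72, 66, 63, 62}
forward next packet → 83; now {72, 66, 63, 62}
forward next packet → 72; now {66, 63, 62}
insert 93 → {93, 66, 63, 62}
forward next packet → 93; now {66, 63, 62}
insert 80 → {80, 66, 63, 62}
insert 81 → {81, 80, 66, 63, 62}
insert 99 → {99, 81, 80, 66, 63, 62}
forward next packet → 99; now {81, 80, 66, 63, 62}
forward next packet → 81; now {80, 66, 63, 62}
insert 71 → {80, 71, 66, 63, 62}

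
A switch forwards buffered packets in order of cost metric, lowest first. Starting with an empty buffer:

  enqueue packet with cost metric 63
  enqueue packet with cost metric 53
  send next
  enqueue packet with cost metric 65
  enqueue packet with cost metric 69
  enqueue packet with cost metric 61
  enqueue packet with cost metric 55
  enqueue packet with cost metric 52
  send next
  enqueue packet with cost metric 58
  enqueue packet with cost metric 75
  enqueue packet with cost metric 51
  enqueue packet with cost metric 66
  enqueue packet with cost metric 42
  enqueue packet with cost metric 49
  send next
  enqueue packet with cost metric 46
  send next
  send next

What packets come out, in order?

53 → 52 → 42 → 46 → 49

insert 63 → {63}
insert 53 → {53, 63}
send next → 53; now {63}
insert 65 → {63, 65}
insert 69 → {63, 65, 69}
insert 61 → {61, 63, 65, 69}
insert 55 → {55, 61, 63, 65, 69}
insert 52 → {52, 55, 61, 63, 65, 69}
send next → 52; now {55, 61, 63, 65, 69}
insert 58 → {55, 58, 61, 63, 65, 69}
insert 75 → {55, 58, 61, 63, 65, 69, 75}
insert 51 → {51, 55, 58, 61, 63, 65, 69, 75}
insert 66 → {51, 55, 58, 61, 63, 65, 66, 69, 75}
insert 42 → {42, 51, 55, 58, 61, 63, 65, 66, 69, 75}
insert 49 → {42, 49, 51, 55, 58, 61, 63, 65, 66, 69, 75}
send next → 42; now {49, 51, 55, 58, 61, 63, 65, 66, 69, 75}
insert 46 → {46, 49, 51, 55, 58, 61, 63, 65, 66, 69, 75}
send next → 46; now {49, 51, 55, 58, 61, 63, 65, 66, 69, 75}
send next → 49; now {51, 55, 58, 61, 63, 65, 66, 69, 75}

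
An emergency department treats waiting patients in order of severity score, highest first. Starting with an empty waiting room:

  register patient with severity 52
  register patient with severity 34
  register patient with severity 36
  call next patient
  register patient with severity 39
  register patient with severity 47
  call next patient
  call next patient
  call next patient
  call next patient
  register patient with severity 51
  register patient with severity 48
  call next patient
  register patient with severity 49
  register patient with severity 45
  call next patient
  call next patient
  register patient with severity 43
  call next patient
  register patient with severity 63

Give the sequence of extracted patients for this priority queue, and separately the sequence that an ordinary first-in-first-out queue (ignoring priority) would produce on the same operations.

priority queue: 52, 47, 39, 36, 34, 51, 49, 48, 45; FIFO queue: 52 → 34 → 36 → 39 → 47 → 51 → 48 → 49 → 45

insert 52 → {52}
insert 34 → {52, 34}
insert 36 → {52, 36, 34}
call next patient → 52; now {36, 34}
insert 39 → {39, 36, 34}
insert 47 → {47, 39, 36, 34}
call next patient → 47; now {39, 36, 34}
call next patient → 39; now {36, 34}
call next patient → 36; now {34}
call next patient → 34; now {}
insert 51 → {51}
insert 48 → {51, 48}
call next patient → 51; now {48}
insert 49 → {49, 48}
insert 45 → {49, 48, 45}
call next patient → 49; now {48, 45}
call next patient → 48; now {45}
insert 43 → {45, 43}
call next patient → 45; now {43}
insert 63 → {63, 43}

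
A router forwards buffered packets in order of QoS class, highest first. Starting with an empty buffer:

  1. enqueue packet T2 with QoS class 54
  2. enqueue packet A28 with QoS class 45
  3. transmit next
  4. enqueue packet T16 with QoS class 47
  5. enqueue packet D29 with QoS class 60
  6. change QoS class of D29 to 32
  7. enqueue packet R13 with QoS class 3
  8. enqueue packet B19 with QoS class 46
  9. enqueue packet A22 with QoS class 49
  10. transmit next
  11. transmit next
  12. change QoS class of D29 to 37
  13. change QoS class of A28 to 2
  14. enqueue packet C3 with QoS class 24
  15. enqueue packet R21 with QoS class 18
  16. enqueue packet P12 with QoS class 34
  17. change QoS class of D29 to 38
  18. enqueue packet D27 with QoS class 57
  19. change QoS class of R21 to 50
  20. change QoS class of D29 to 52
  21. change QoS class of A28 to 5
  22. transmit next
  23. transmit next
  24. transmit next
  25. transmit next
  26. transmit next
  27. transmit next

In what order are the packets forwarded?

T2 → A22 → T16 → D27 → D29 → R21 → B19 → P12 → C3

add T2 (QoS class 54) → {T2:54}
add A28 (QoS class 45) → {T2:54, A28:45}
transmit next → T2; now {A28:45}
add T16 (QoS class 47) → {T16:47, A28:45}
add D29 (QoS class 60) → {D29:60, T16:47, A28:45}
update D29 to QoS class 32 → {T16:47, A28:45, D29:32}
add R13 (QoS class 3) → {T16:47, A28:45, D29:32, R13:3}
add B19 (QoS class 46) → {T16:47, B19:46, A28:45, D29:32, R13:3}
add A22 (QoS class 49) → {A22:49, T16:47, B19:46, A28:45, D29:32, R13:3}
transmit next → A22; now {T16:47, B19:46, A28:45, D29:32, R13:3}
transmit next → T16; now {B19:46, A28:45, D29:32, R13:3}
update D29 to QoS class 37 → {B19:46, A28:45, D29:37, R13:3}
update A28 to QoS class 2 → {B19:46, D29:37, R13:3, A28:2}
add C3 (QoS class 24) → {B19:46, D29:37, C3:24, R13:3, A28:2}
add R21 (QoS class 18) → {B19:46, D29:37, C3:24, R21:18, R13:3, A28:2}
add P12 (QoS class 34) → {B19:46, D29:37, P12:34, C3:24, R21:18, R13:3, A28:2}
update D29 to QoS class 38 → {B19:46, D29:38, P12:34, C3:24, R21:18, R13:3, A28:2}
add D27 (QoS class 57) → {D27:57, B19:46, D29:38, P12:34, C3:24, R21:18, R13:3, A28:2}
update R21 to QoS class 50 → {D27:57, R21:50, B19:46, D29:38, P12:34, C3:24, R13:3, A28:2}
update D29 to QoS class 52 → {D27:57, D29:52, R21:50, B19:46, P12:34, C3:24, R13:3, A28:2}
update A28 to QoS class 5 → {D27:57, D29:52, R21:50, B19:46, P12:34, C3:24, A28:5, R13:3}
transmit next → D27; now {D29:52, R21:50, B19:46, P12:34, C3:24, A28:5, R13:3}
transmit next → D29; now {R21:50, B19:46, P12:34, C3:24, A28:5, R13:3}
transmit next → R21; now {B19:46, P12:34, C3:24, A28:5, R13:3}
transmit next → B19; now {P12:34, C3:24, A28:5, R13:3}
transmit next → P12; now {C3:24, A28:5, R13:3}
transmit next → C3; now {A28:5, R13:3}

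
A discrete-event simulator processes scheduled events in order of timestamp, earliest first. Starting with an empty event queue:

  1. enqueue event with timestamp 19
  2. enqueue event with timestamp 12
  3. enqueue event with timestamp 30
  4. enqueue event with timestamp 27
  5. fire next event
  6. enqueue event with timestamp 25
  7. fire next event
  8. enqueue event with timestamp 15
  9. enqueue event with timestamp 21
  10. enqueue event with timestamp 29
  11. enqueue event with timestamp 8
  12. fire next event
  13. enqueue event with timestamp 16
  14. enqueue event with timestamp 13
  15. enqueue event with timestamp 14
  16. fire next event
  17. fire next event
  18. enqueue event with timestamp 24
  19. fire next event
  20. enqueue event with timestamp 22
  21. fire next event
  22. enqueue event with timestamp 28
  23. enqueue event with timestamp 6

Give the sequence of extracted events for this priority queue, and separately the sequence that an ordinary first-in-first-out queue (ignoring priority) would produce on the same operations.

priority queue: 12 → 19 → 8 → 13 → 14 → 15 → 16; FIFO queue: 19 → 12 → 30 → 27 → 25 → 15 → 21

insert 19 → {19}
insert 12 → {12, 19}
insert 30 → {12, 19, 30}
insert 27 → {12, 19, 27, 30}
fire next event → 12; now {19, 27, 30}
insert 25 → {19, 25, 27, 30}
fire next event → 19; now {25, 27, 30}
insert 15 → {15, 25, 27, 30}
insert 21 → {15, 21, 25, 27, 30}
insert 29 → {15, 21, 25, 27, 29, 30}
insert 8 → {8, 15, 21, 25, 27, 29, 30}
fire next event → 8; now {15, 21, 25, 27, 29, 30}
insert 16 → {15, 16, 21, 25, 27, 29, 30}
insert 13 → {13, 15, 16, 21, 25, 27, 29, 30}
insert 14 → {13, 14, 15, 16, 21, 25, 27, 29, 30}
fire next event → 13; now {14, 15, 16, 21, 25, 27, 29, 30}
fire next event → 14; now {15, 16, 21, 25, 27, 29, 30}
insert 24 → {15, 16, 21, 24, 25, 27, 29, 30}
fire next event → 15; now {16, 21, 24, 25, 27, 29, 30}
insert 22 → {16, 21, 22, 24, 25, 27, 29, 30}
fire next event → 16; now {21, 22, 24, 25, 27, 29, 30}
insert 28 → {21, 22, 24, 25, 27, 28, 29, 30}
insert 6 → {6, 21, 22, 24, 25, 27, 28, 29, 30}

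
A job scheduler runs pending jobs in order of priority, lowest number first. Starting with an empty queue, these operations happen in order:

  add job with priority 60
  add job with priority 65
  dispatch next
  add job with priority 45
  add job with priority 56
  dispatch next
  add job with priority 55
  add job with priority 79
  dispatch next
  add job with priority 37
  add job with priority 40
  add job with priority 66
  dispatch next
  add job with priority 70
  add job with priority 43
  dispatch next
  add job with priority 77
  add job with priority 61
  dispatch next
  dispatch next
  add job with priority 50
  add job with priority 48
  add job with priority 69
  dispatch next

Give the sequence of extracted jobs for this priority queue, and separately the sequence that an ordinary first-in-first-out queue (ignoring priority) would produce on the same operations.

insert 60 → {60}
insert 65 → {60, 65}
dispatch next → 60; now {65}
insert 45 → {45, 65}
insert 56 → {45, 56, 65}
dispatch next → 45; now {56, 65}
insert 55 → {55, 56, 65}
insert 79 → {55, 56, 65, 79}
dispatch next → 55; now {56, 65, 79}
insert 37 → {37, 56, 65, 79}
insert 40 → {37, 40, 56, 65, 79}
insert 66 → {37, 40, 56, 65, 66, 79}
dispatch next → 37; now {40, 56, 65, 66, 79}
insert 70 → {40, 56, 65, 66, 70, 79}
insert 43 → {40, 43, 56, 65, 66, 70, 79}
dispatch next → 40; now {43, 56, 65, 66, 70, 79}
insert 77 → {43, 56, 65, 66, 70, 77, 79}
insert 61 → {43, 56, 61, 65, 66, 70, 77, 79}
dispatch next → 43; now {56, 61, 65, 66, 70, 77, 79}
dispatch next → 56; now {61, 65, 66, 70, 77, 79}
insert 50 → {50, 61, 65, 66, 70, 77, 79}
insert 48 → {48, 50, 61, 65, 66, 70, 77, 79}
insert 69 → {48, 50, 61, 65, 66, 69, 70, 77, 79}
dispatch next → 48; now {50, 61, 65, 66, 69, 70, 77, 79}

priority queue: 60, 45, 55, 37, 40, 43, 56, 48; FIFO queue: 60, 65, 45, 56, 55, 79, 37, 40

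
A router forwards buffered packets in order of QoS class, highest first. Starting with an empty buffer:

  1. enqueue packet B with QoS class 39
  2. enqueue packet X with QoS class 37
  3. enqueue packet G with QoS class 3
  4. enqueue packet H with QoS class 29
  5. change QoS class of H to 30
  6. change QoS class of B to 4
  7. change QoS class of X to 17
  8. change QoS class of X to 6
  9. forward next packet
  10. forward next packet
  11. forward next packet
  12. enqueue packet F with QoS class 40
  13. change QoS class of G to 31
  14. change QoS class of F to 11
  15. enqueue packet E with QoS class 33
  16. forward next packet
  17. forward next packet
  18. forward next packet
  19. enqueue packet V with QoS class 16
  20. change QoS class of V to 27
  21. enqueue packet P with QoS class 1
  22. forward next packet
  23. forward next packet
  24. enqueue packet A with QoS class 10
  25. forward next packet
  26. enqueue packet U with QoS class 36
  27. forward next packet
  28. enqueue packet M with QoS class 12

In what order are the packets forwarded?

add B (QoS class 39) → {B:39}
add X (QoS class 37) → {B:39, X:37}
add G (QoS class 3) → {B:39, X:37, G:3}
add H (QoS class 29) → {B:39, X:37, H:29, G:3}
update H to QoS class 30 → {B:39, X:37, H:30, G:3}
update B to QoS class 4 → {X:37, H:30, B:4, G:3}
update X to QoS class 17 → {H:30, X:17, B:4, G:3}
update X to QoS class 6 → {H:30, X:6, B:4, G:3}
forward next packet → H; now {X:6, B:4, G:3}
forward next packet → X; now {B:4, G:3}
forward next packet → B; now {G:3}
add F (QoS class 40) → {F:40, G:3}
update G to QoS class 31 → {F:40, G:31}
update F to QoS class 11 → {G:31, F:11}
add E (QoS class 33) → {E:33, G:31, F:11}
forward next packet → E; now {G:31, F:11}
forward next packet → G; now {F:11}
forward next packet → F; now {}
add V (QoS class 16) → {V:16}
update V to QoS class 27 → {V:27}
add P (QoS class 1) → {V:27, P:1}
forward next packet → V; now {P:1}
forward next packet → P; now {}
add A (QoS class 10) → {A:10}
forward next packet → A; now {}
add U (QoS class 36) → {U:36}
forward next packet → U; now {}
add M (QoS class 12) → {M:12}

H → X → B → E → G → F → V → P → A → U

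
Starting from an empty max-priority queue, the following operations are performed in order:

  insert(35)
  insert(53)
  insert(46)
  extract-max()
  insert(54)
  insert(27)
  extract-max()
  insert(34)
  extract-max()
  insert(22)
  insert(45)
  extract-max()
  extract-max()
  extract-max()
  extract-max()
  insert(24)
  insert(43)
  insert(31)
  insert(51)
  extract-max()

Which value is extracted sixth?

34

insert 35 → {35}
insert 53 → {53, 35}
insert 46 → {53, 46, 35}
extract-max → 53; now {46, 35}
insert 54 → {54, 46, 35}
insert 27 → {54, 46, 35, 27}
extract-max → 54; now {46, 35, 27}
insert 34 → {46, 35, 34, 27}
extract-max → 46; now {35, 34, 27}
insert 22 → {35, 34, 27, 22}
insert 45 → {45, 35, 34, 27, 22}
extract-max → 45; now {35, 34, 27, 22}
extract-max → 35; now {34, 27, 22}
extract-max → 34; now {27, 22}
extract-max → 27; now {22}
insert 24 → {24, 22}
insert 43 → {43, 24, 22}
insert 31 → {43, 31, 24, 22}
insert 51 → {51, 43, 31, 24, 22}
extract-max → 51; now {43, 31, 24, 22}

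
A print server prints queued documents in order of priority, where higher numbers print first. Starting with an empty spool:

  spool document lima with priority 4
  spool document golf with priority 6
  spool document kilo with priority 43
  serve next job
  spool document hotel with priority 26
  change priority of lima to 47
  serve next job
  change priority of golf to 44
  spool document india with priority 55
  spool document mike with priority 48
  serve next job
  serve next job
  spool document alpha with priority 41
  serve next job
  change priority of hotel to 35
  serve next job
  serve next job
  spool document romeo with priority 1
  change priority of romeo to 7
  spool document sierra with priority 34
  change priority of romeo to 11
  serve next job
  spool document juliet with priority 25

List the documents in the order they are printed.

kilo, lima, india, mike, golf, alpha, hotel, sierra

add lima (priority 4) → {lima:4}
add golf (priority 6) → {golf:6, lima:4}
add kilo (priority 43) → {kilo:43, golf:6, lima:4}
serve next job → kilo; now {golf:6, lima:4}
add hotel (priority 26) → {hotel:26, golf:6, lima:4}
update lima to priority 47 → {lima:47, hotel:26, golf:6}
serve next job → lima; now {hotel:26, golf:6}
update golf to priority 44 → {golf:44, hotel:26}
add india (priority 55) → {india:55, golf:44, hotel:26}
add mike (priority 48) → {india:55, mike:48, golf:44, hotel:26}
serve next job → india; now {mike:48, golf:44, hotel:26}
serve next job → mike; now {golf:44, hotel:26}
add alpha (priority 41) → {golf:44, alpha:41, hotel:26}
serve next job → golf; now {alpha:41, hotel:26}
update hotel to priority 35 → {alpha:41, hotel:35}
serve next job → alpha; now {hotel:35}
serve next job → hotel; now {}
add romeo (priority 1) → {romeo:1}
update romeo to priority 7 → {romeo:7}
add sierra (priority 34) → {sierra:34, romeo:7}
update romeo to priority 11 → {sierra:34, romeo:11}
serve next job → sierra; now {romeo:11}
add juliet (priority 25) → {juliet:25, romeo:11}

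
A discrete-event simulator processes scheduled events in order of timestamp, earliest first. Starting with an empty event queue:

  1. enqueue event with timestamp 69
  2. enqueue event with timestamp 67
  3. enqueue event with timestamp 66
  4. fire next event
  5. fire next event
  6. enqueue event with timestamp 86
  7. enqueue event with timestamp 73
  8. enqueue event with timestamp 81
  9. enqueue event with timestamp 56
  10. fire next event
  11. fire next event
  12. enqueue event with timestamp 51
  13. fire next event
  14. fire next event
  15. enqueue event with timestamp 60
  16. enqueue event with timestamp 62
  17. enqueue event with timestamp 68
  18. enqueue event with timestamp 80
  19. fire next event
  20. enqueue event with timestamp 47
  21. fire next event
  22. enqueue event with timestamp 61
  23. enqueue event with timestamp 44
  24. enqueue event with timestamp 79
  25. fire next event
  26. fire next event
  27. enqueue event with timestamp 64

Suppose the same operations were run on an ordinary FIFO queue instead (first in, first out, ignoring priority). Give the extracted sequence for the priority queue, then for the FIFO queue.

priority queue: 66, 67, 56, 69, 51, 73, 60, 47, 44, 61; FIFO queue: [69, 67, 66, 86, 73, 81, 56, 51, 60, 62]

insert 69 → {69}
insert 67 → {67, 69}
insert 66 → {66, 67, 69}
fire next event → 66; now {67, 69}
fire next event → 67; now {69}
insert 86 → {69, 86}
insert 73 → {69, 73, 86}
insert 81 → {69, 73, 81, 86}
insert 56 → {56, 69, 73, 81, 86}
fire next event → 56; now {69, 73, 81, 86}
fire next event → 69; now {73, 81, 86}
insert 51 → {51, 73, 81, 86}
fire next event → 51; now {73, 81, 86}
fire next event → 73; now {81, 86}
insert 60 → {60, 81, 86}
insert 62 → {60, 62, 81, 86}
insert 68 → {60, 62, 68, 81, 86}
insert 80 → {60, 62, 68, 80, 81, 86}
fire next event → 60; now {62, 68, 80, 81, 86}
insert 47 → {47, 62, 68, 80, 81, 86}
fire next event → 47; now {62, 68, 80, 81, 86}
insert 61 → {61, 62, 68, 80, 81, 86}
insert 44 → {44, 61, 62, 68, 80, 81, 86}
insert 79 → {44, 61, 62, 68, 79, 80, 81, 86}
fire next event → 44; now {61, 62, 68, 79, 80, 81, 86}
fire next event → 61; now {62, 68, 79, 80, 81, 86}
insert 64 → {62, 64, 68, 79, 80, 81, 86}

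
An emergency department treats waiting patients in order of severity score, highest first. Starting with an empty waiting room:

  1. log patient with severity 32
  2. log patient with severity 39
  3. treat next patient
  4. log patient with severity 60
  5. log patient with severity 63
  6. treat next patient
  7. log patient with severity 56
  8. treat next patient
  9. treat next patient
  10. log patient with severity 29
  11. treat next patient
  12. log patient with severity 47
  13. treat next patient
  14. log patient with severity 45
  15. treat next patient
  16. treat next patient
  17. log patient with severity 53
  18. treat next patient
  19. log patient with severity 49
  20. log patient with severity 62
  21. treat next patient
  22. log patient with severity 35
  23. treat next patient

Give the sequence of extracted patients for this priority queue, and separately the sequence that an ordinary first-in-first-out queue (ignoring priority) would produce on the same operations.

insert 32 → {32}
insert 39 → {39, 32}
treat next patient → 39; now {32}
insert 60 → {60, 32}
insert 63 → {63, 60, 32}
treat next patient → 63; now {60, 32}
insert 56 → {60, 56, 32}
treat next patient → 60; now {56, 32}
treat next patient → 56; now {32}
insert 29 → {32, 29}
treat next patient → 32; now {29}
insert 47 → {47, 29}
treat next patient → 47; now {29}
insert 45 → {45, 29}
treat next patient → 45; now {29}
treat next patient → 29; now {}
insert 53 → {53}
treat next patient → 53; now {}
insert 49 → {49}
insert 62 → {62, 49}
treat next patient → 62; now {49}
insert 35 → {49, 35}
treat next patient → 49; now {35}

priority queue: 39, 63, 60, 56, 32, 47, 45, 29, 53, 62, 49; FIFO queue: 32 → 39 → 60 → 63 → 56 → 29 → 47 → 45 → 53 → 49 → 62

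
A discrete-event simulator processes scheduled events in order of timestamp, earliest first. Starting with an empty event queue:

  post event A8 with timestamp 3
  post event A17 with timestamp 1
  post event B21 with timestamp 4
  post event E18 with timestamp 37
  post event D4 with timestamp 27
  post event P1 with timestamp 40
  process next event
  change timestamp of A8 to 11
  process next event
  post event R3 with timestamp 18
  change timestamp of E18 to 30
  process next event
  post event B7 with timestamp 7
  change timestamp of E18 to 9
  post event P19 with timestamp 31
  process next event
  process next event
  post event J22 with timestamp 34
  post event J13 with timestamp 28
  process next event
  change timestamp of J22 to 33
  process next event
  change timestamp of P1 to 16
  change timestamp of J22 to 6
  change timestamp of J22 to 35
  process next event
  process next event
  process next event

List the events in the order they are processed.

add A8 (timestamp 3) → {A8:3}
add A17 (timestamp 1) → {A17:1, A8:3}
add B21 (timestamp 4) → {A17:1, A8:3, B21:4}
add E18 (timestamp 37) → {A17:1, A8:3, B21:4, E18:37}
add D4 (timestamp 27) → {A17:1, A8:3, B21:4, D4:27, E18:37}
add P1 (timestamp 40) → {A17:1, A8:3, B21:4, D4:27, E18:37, P1:40}
process next event → A17; now {A8:3, B21:4, D4:27, E18:37, P1:40}
update A8 to timestamp 11 → {B21:4, A8:11, D4:27, E18:37, P1:40}
process next event → B21; now {A8:11, D4:27, E18:37, P1:40}
add R3 (timestamp 18) → {A8:11, R3:18, D4:27, E18:37, P1:40}
update E18 to timestamp 30 → {A8:11, R3:18, D4:27, E18:30, P1:40}
process next event → A8; now {R3:18, D4:27, E18:30, P1:40}
add B7 (timestamp 7) → {B7:7, R3:18, D4:27, E18:30, P1:40}
update E18 to timestamp 9 → {B7:7, E18:9, R3:18, D4:27, P1:40}
add P19 (timestamp 31) → {B7:7, E18:9, R3:18, D4:27, P19:31, P1:40}
process next event → B7; now {E18:9, R3:18, D4:27, P19:31, P1:40}
process next event → E18; now {R3:18, D4:27, P19:31, P1:40}
add J22 (timestamp 34) → {R3:18, D4:27, P19:31, J22:34, P1:40}
add J13 (timestamp 28) → {R3:18, D4:27, J13:28, P19:31, J22:34, P1:40}
process next event → R3; now {D4:27, J13:28, P19:31, J22:34, P1:40}
update J22 to timestamp 33 → {D4:27, J13:28, P19:31, J22:33, P1:40}
process next event → D4; now {J13:28, P19:31, J22:33, P1:40}
update P1 to timestamp 16 → {P1:16, J13:28, P19:31, J22:33}
update J22 to timestamp 6 → {J22:6, P1:16, J13:28, P19:31}
update J22 to timestamp 35 → {P1:16, J13:28, P19:31, J22:35}
process next event → P1; now {J13:28, P19:31, J22:35}
process next event → J13; now {P19:31, J22:35}
process next event → P19; now {J22:35}

A17 → B21 → A8 → B7 → E18 → R3 → D4 → P1 → J13 → P19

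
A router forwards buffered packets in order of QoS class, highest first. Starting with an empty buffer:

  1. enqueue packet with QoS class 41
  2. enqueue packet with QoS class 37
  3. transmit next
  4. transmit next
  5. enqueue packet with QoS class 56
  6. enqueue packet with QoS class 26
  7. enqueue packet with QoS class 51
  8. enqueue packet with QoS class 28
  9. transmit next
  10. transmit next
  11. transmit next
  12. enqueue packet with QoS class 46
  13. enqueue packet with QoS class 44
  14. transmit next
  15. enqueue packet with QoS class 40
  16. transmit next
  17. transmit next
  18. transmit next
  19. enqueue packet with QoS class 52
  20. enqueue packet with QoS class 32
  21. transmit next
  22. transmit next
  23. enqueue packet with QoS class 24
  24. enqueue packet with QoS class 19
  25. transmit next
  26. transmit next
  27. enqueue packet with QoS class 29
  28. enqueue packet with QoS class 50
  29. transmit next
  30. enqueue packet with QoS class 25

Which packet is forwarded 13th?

insert 41 → {41}
insert 37 → {41, 37}
transmit next → 41; now {37}
transmit next → 37; now {}
insert 56 → {56}
insert 26 → {56, 26}
insert 51 → {56, 51, 26}
insert 28 → {56, 51, 28, 26}
transmit next → 56; now {51, 28, 26}
transmit next → 51; now {28, 26}
transmit next → 28; now {26}
insert 46 → {46, 26}
insert 44 → {46, 44, 26}
transmit next → 46; now {44, 26}
insert 40 → {44, 40, 26}
transmit next → 44; now {40, 26}
transmit next → 40; now {26}
transmit next → 26; now {}
insert 52 → {52}
insert 32 → {52, 32}
transmit next → 52; now {32}
transmit next → 32; now {}
insert 24 → {24}
insert 19 → {24, 19}
transmit next → 24; now {19}
transmit next → 19; now {}
insert 29 → {29}
insert 50 → {50, 29}
transmit next → 50; now {29}
insert 25 → {29, 25}

19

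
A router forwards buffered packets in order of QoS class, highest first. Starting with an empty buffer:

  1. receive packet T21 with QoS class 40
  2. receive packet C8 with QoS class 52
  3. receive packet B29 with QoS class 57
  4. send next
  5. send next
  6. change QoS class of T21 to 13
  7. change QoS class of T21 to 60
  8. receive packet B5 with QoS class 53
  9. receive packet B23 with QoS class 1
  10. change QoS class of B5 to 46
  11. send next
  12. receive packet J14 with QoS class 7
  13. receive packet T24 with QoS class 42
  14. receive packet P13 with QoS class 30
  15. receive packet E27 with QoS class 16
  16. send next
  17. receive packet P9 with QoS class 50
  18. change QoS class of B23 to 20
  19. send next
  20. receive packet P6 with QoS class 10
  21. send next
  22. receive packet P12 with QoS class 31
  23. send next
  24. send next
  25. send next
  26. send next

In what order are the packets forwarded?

[B29, C8, T21, B5, P9, T24, P12, P13, B23, E27]

add T21 (QoS class 40) → {T21:40}
add C8 (QoS class 52) → {C8:52, T21:40}
add B29 (QoS class 57) → {B29:57, C8:52, T21:40}
send next → B29; now {C8:52, T21:40}
send next → C8; now {T21:40}
update T21 to QoS class 13 → {T21:13}
update T21 to QoS class 60 → {T21:60}
add B5 (QoS class 53) → {T21:60, B5:53}
add B23 (QoS class 1) → {T21:60, B5:53, B23:1}
update B5 to QoS class 46 → {T21:60, B5:46, B23:1}
send next → T21; now {B5:46, B23:1}
add J14 (QoS class 7) → {B5:46, J14:7, B23:1}
add T24 (QoS class 42) → {B5:46, T24:42, J14:7, B23:1}
add P13 (QoS class 30) → {B5:46, T24:42, P13:30, J14:7, B23:1}
add E27 (QoS class 16) → {B5:46, T24:42, P13:30, E27:16, J14:7, B23:1}
send next → B5; now {T24:42, P13:30, E27:16, J14:7, B23:1}
add P9 (QoS class 50) → {P9:50, T24:42, P13:30, E27:16, J14:7, B23:1}
update B23 to QoS class 20 → {P9:50, T24:42, P13:30, B23:20, E27:16, J14:7}
send next → P9; now {T24:42, P13:30, B23:20, E27:16, J14:7}
add P6 (QoS class 10) → {T24:42, P13:30, B23:20, E27:16, P6:10, J14:7}
send next → T24; now {P13:30, B23:20, E27:16, P6:10, J14:7}
add P12 (QoS class 31) → {P12:31, P13:30, B23:20, E27:16, P6:10, J14:7}
send next → P12; now {P13:30, B23:20, E27:16, P6:10, J14:7}
send next → P13; now {B23:20, E27:16, P6:10, J14:7}
send next → B23; now {E27:16, P6:10, J14:7}
send next → E27; now {P6:10, J14:7}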